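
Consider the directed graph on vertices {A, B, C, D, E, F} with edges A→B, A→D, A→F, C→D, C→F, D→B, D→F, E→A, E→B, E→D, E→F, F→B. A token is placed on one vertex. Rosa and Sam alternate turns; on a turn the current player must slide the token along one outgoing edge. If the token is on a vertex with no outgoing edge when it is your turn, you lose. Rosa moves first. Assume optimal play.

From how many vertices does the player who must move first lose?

2

Build the W/L table. Terminal = L. A non-terminal position is W if it has a move to some L; otherwise it is L.
Every edge goes from a vertex to one that appears earlier in the order B, F, D, C, A, E, so processing vertices in that order labels each vertex after all of its successors.
B: no outgoing edge → L
F: can move to B, which is L ⇒ W
D: can move to B, which is L ⇒ W
C: moves to D(W), F(W); every one is W ⇒ L
A: can move to B, which is L ⇒ W
E: can move to B, which is L ⇒ W
The L vertices are B, C; that is 2 in all.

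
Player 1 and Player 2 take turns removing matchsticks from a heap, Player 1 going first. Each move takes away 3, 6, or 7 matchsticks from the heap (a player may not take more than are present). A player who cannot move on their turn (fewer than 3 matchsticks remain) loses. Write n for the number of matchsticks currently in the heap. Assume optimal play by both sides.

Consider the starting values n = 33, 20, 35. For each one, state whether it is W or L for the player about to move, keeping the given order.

33: W, 20: L, 35: W

Use the standard recursion: the mover loses at a terminal position; elsewhere, the mover wins exactly when some move hands the opponent an L position.
n=0: no move → L
n=1: no move → L
n=2: no move → L
n=3: →0(L), so W
n=4: →1(L), so W
n=5: →2(L), so W
n=6: →0(L), so W
n=7: →1(L), so W
n=8: →2(L), so W
n=9: →2(L), so W
n=10: →7(W), 4(W), 3(W) — all W, so L
n=11: →8(W), 5(W), 4(W) — all W, so L
n=12: →9(W), 6(W), 5(W) — all W, so L
n=13: →10(L), so W
n=14: →11(L), so W
n=15: →12(L), so W
n=16: →10(L), so W
n=17: →11(L), so W
n=18: →12(L), so W
n=19: →12(L), so W
n=20: →17(W), 14(W), 13(W) — all W, so L
n=21: →18(W), 15(W), 14(W) — all W, so L
n=22: →19(W), 16(W), 15(W) — all W, so L
n=23: →20(L), so W
n=24: →21(L), so W
n=25: →22(L), so W
n=26: →20(L), so W
n=27: →21(L), so W
n=28: →22(L), so W
n=29: →22(L), so W
n=30: →27(W), 24(W), 23(W) — all W, so L
n=31: →28(W), 25(W), 24(W) — all W, so L
n=32: →29(W), 26(W), 25(W) — all W, so L
n=33: →30(L), so W
n=34: →31(L), so W
n=35: →32(L), so W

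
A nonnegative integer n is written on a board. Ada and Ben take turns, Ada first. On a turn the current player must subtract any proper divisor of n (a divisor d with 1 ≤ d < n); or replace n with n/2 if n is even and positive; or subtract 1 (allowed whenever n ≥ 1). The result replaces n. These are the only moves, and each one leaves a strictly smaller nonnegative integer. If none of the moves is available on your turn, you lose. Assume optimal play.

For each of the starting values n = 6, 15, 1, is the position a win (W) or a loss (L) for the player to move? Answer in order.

6: W, 15: L, 1: W

Use the standard recursion: the mover loses at a terminal position; elsewhere, the mover wins exactly when some move hands the opponent an L position.
n=0: no move → L
n=1: W (go to 0, an L position)
n=2: L (sole option 1(W) is W)
n=3: W (go to 2, an L position)
n=4: W (go to 2, an L position)
n=5: L (sole option 4(W) is W)
n=6: W (go to 5, an L position)
n=7: L (sole option 6(W) is W)
n=8: W (go to 7, an L position)
n=9: L (options 6(W), 8(W) are all W)
n=10: W (go to 5, an L position)
n=11: L (sole option 10(W) is W)
n=12: W (go to 9, an L position)
n=13: L (sole option 12(W) is W)
n=14: W (go to 7, an L position)
n=15: L (options 10(W), 12(W), 14(W) are all W)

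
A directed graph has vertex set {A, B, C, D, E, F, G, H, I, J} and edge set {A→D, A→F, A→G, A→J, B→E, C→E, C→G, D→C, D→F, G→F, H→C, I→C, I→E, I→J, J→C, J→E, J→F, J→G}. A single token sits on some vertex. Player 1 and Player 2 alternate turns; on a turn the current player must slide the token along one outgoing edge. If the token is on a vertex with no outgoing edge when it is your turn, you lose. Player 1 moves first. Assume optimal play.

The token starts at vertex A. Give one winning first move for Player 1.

Build the W/L table. Terminal = L. A non-terminal position is W if it has a move to some L; otherwise it is L.
Every edge goes from a vertex to one that appears earlier in the order F, E, G, C, J, H, D, I, A, B, so processing vertices in that order labels each vertex after all of its successors.
F: no outgoing edge → L
E: no outgoing edge → L
G: →F(L), so W
C: →E(L), so W
J: →E(L), so W
H: →C(W) only, which is W, so L
D: →F(L), so W
I: →E(L), so W
A: →F(L), so W
B: →E(L), so W
From A, the L positions reachable in one move are: F.

Move to F.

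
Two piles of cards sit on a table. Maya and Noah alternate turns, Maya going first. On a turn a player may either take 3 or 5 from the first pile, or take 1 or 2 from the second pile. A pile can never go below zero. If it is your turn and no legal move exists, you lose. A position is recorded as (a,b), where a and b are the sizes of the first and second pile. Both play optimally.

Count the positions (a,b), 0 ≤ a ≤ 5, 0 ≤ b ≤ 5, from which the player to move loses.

12

Use the standard recursion: the mover loses at a terminal position; elsewhere, the mover wins exactly when some move hands the opponent an L position.
Every move lowers a or b (never raises either), so fill the grid row by row in increasing a, and left to right within a row: each cell's successors are then already labelled.
      b=0  b=1  b=2  b=3  b=4  b=5
a=0:    L    W    W    L    W    W
a=1:    L    W    W    L    W    W
a=2:    L    W    W    L    W    W
a=3:    W    L    W    W    L    W
a=4:    W    L    W    W    L    W
a=5:    W    L    W    W    L    W
Cells with no legal move (terminal, hence L): (0,0), (1,0), (2,0).
The remaining L cells, each justified by listing all of its moves:
(0,3): L (options (0,2)(W), (0,1)(W) are all W)
(1,3): L (options (1,2)(W), (1,1)(W) are all W)
(2,3): L (options (2,2)(W), (2,1)(W) are all W)
(3,1): L (options (0,1)(W), (3,0)(W) are all W)
(3,4): L (options (0,4)(W), (3,3)(W), (3,2)(W) are all W)
(4,1): L (options (1,1)(W), (4,0)(W) are all W)
(4,4): L (options (1,4)(W), (4,3)(W), (4,2)(W) are all W)
(5,1): L (options (2,1)(W), (0,1)(W), (5,0)(W) are all W)
(5,4): L (options (2,4)(W), (0,4)(W), (5,3)(W), (5,2)(W) are all W)
Every other cell has at least one move into one of the L cells above, so it is W.
L cells per row: a=0: 2, a=1: 2, a=2: 2, a=3: 2, a=4: 2, a=5: 2; total 12.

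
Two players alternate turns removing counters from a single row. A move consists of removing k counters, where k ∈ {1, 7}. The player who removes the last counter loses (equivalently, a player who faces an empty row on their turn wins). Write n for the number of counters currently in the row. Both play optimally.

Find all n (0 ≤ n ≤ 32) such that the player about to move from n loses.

Build the W/L table. Terminal = W. A non-terminal position is W if it has a move to some L; otherwise it is L.
n=0: no move; the opponent has just taken the last counter and therefore loses → W
n=1: L (sole option 0(W) is W)
n=2: W (go to 1, an L position)
n=3: L (sole option 2(W) is W)
n=4: W (go to 3, an L position)
n=5: L (sole option 4(W) is W)
n=6: W (go to 5, an L position)
n=7: L (options 6(W), 0(W) are all W)
n=8: W (go to 7, an L position)
n=9: L (options 8(W), 2(W) are all W)
n=10: W (go to 9, an L position)
n=11: L (options 10(W), 4(W) are all W)
n=12: W (go to 11, an L position)
n=13: L (options 12(W), 6(W) are all W)
n=14: W (go to 13, an L position)
n=15: L (options 14(W), 8(W) are all W)
n=16: W (go to 15, an L position)
n=17: L (options 16(W), 10(W) are all W)
n=18: W (go to 17, an L position)
n=19: L (options 18(W), 12(W) are all W)
n=20: W (go to 19, an L position)
n=21: L (options 20(W), 14(W) are all W)
n=22: W (go to 21, an L position)
n=23: L (options 22(W), 16(W) are all W)
n=24: W (go to 23, an L position)
n=25: L (options 24(W), 18(W) are all W)
n=26: W (go to 25, an L position)
n=27: L (options 26(W), 20(W) are all W)
n=28: W (go to 27, an L position)
n=29: L (options 28(W), 22(W) are all W)
n=30: W (go to 29, an L position)
n=31: L (options 30(W), 24(W) are all W)
n=32: W (go to 31, an L position)
The losing starting values of n are exactly the entries labelled L in this table (16 of them).

1, 3, 5, 7, 9, 11, 13, 15, 17, 19, 21, 23, 25, 27, 29, 31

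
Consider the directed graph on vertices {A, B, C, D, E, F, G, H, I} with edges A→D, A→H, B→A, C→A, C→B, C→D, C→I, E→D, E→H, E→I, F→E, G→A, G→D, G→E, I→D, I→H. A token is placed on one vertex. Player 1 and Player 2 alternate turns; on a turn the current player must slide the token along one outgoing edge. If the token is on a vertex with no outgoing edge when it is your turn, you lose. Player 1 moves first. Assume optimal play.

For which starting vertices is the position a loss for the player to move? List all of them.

Work bottom-up. With no move the player to move loses. Otherwise the position is W if at least one move leads to an L position for the opponent, and L if every move leads to a W.
Every edge goes from a vertex to one that appears earlier in the order D, H, A, I, E, G, B, C, F, so processing vertices in that order labels each vertex after all of its successors.
D: no outgoing edge → L
H: no outgoing edge → L
A: →H(L), so W
I: →H(L), so W
E: →H(L), so W
G: →D(L), so W
B: →A(W) only, which is W, so L
C: →B(L), so W
F: →E(W) only, which is W, so L
The losing starting vertices are exactly the entries labelled L in this table (4 of them).

B, D, F, H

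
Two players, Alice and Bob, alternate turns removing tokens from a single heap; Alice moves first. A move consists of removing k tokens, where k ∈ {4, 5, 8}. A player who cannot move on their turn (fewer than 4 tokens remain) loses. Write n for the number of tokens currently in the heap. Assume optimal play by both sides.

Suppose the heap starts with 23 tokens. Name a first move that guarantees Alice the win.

Work bottom-up. With no move the player to move loses. Otherwise the position is W if at least one move leads to an L position for the opponent, and L if every move leads to a W.
n=0: no move → L
n=1: no move → L
n=2: no move → L
n=3: no move → L
n=4: W (go to 0, an L position)
n=5: W (go to 1, an L position)
n=6: W (go to 2, an L position)
n=7: W (go to 3, an L position)
n=8: W (go to 3, an L position)
n=9: W (go to 1, an L position)
n=10: W (go to 2, an L position)
n=11: W (go to 3, an L position)
n=12: L (options 8(W), 7(W), 4(W) are all W)
n=13: L (options 9(W), 8(W), 5(W) are all W)
n=14: L (options 10(W), 9(W), 6(W) are all W)
n=15: L (options 11(W), 10(W), 7(W) are all W)
n=16: W (go to 12, an L position)
n=17: W (go to 13, an L position)
n=18: W (go to 14, an L position)
n=19: W (go to 15, an L position)
n=20: W (go to 15, an L position)
n=21: W (go to 13, an L position)
n=22: W (go to 14, an L position)
n=23: W (go to 15, an L position)
From 23, the L positions reachable in one move are: 15.

Remove 8, leaving 15.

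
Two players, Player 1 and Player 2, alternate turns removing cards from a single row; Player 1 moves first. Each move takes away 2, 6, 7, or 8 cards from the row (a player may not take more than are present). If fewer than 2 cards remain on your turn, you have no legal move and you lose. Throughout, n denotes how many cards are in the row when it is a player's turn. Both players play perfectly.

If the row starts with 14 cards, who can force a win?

Label each position W (a win for the player to move) or L (a loss). A position with no legal move is L; any other position is W exactly when some move reaches an L, and L when every move reaches a W.
n=0: no move → L
n=1: no move → L
n=2: →0(L), so W
n=3: →1(L), so W
n=4: →2(W) only, which is W, so L
n=5: →3(W) only, which is W, so L
n=6: →4(L), so W
n=7: →5(L), so W
n=8: →1(L), so W
n=9: →1(L), so W
n=10: →4(L), so W
n=11: →5(L), so W
n=12: →5(L), so W
n=13: →5(L), so W
n=14: →12(W), 8(W), 7(W), 6(W) — all W, so L
The starting position 14 is L: whatever Player 1 does, the opponent receives a W position.

Player 2 wins.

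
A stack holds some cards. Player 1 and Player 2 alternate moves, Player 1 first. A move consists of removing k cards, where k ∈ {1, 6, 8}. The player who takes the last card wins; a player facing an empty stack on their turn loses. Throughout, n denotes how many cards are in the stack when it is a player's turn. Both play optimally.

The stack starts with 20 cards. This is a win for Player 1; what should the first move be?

Remove 6, leaving 14.

Classify positions by backward induction: terminal positions (no move available) are L. From any other position, the mover wins iff some move reaches an L.
n=0: no move → L
n=1: can move to 0, which is L ⇒ W
n=2: the only move is to 1(W), a W ⇒ L
n=3: can move to 2, which is L ⇒ W
n=4: the only move is to 3(W), a W ⇒ L
n=5: can move to 4, which is L ⇒ W
n=6: can move to 0, which is L ⇒ W
n=7: moves to 6(W), 1(W); every one is W ⇒ L
n=8: can move to 7, which is L ⇒ W
n=9: moves to 8(W), 3(W), 1(W); every one is W ⇒ L
n=10: can move to 9, which is L ⇒ W
n=11: moves to 10(W), 5(W), 3(W); every one is W ⇒ L
n=12: can move to 11, which is L ⇒ W
n=13: can move to 7, which is L ⇒ W
n=14: moves to 13(W), 8(W), 6(W); every one is W ⇒ L
n=15: can move to 14, which is L ⇒ W
n=16: moves to 15(W), 10(W), 8(W); every one is W ⇒ L
n=17: can move to 16, which is L ⇒ W
n=18: moves to 17(W), 12(W), 10(W); every one is W ⇒ L
n=19: can move to 18, which is L ⇒ W
n=20: can move to 14, which is L ⇒ W
From 20, the L positions reachable in one move are: 14.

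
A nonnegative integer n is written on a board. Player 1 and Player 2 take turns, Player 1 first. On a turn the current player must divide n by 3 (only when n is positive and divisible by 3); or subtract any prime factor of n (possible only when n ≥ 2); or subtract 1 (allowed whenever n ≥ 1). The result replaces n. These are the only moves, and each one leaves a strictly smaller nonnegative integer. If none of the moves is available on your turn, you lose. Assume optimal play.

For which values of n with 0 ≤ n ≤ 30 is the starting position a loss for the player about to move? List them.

0, 4, 8, 14, 18, 22, 25, 27

Compute win/loss labels from the base case upward. A position with no move is L. Any other position is W if it can reach an L in one move, else L.
n=0: no move → L
n=1: reaches L-position 0 → W
n=2: reaches L-position 0 → W
n=3: reaches L-position 0 → W
n=4: only reaches 2(W), 3(W), all W → L
n=5: reaches L-position 0 → W
n=6: reaches L-position 4 → W
n=7: reaches L-position 0 → W
n=8: only reaches 6(W), 7(W), all W → L
n=9: reaches L-position 8 → W
n=10: reaches L-position 8 → W
n=11: reaches L-position 0 → W
n=12: reaches L-position 4 → W
n=13: reaches L-position 0 → W
n=14: only reaches 7(W), 12(W), 13(W), all W → L
n=15: reaches L-position 14 → W
n=16: reaches L-position 14 → W
n=17: reaches L-position 0 → W
n=18: only reaches 6(W), 15(W), 16(W), 17(W), all W → L
n=19: reaches L-position 0 → W
n=20: reaches L-position 18 → W
n=21: reaches L-position 14 → W
n=22: only reaches 11(W), 20(W), 21(W), all W → L
n=23: reaches L-position 0 → W
n=24: reaches L-position 8 → W
n=25: only reaches 20(W), 24(W), all W → L
n=26: reaches L-position 25 → W
n=27: only reaches 9(W), 24(W), 26(W), all W → L
n=28: reaches L-position 27 → W
n=29: reaches L-position 0 → W
n=30: reaches L-position 25 → W
The losing starting values of n are exactly the entries labelled L in this table (8 of them).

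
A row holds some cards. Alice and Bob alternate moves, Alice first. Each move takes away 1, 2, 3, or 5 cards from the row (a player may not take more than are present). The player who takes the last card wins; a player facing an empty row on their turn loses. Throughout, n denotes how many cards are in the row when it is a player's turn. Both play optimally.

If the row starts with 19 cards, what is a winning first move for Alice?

Work bottom-up. With no move the player to move loses. Otherwise the position is W if at least one move leads to an L position for the opponent, and L if every move leads to a W.
n=0: no move → L
n=1: W (go to 0, an L position)
n=2: W (go to 0, an L position)
n=3: W (go to 0, an L position)
n=4: L (options 3(W), 2(W), 1(W) are all W)
n=5: W (go to 4, an L position)
n=6: W (go to 4, an L position)
n=7: W (go to 4, an L position)
n=8: L (options 7(W), 6(W), 5(W), 3(W) are all W)
n=9: W (go to 8, an L position)
n=10: W (go to 8, an L position)
n=11: W (go to 8, an L position)
n=12: L (options 11(W), 10(W), 9(W), 7(W) are all W)
n=13: W (go to 12, an L position)
n=14: W (go to 12, an L position)
n=15: W (go to 12, an L position)
n=16: L (options 15(W), 14(W), 13(W), 11(W) are all W)
n=17: W (go to 16, an L position)
n=18: W (go to 16, an L position)
n=19: W (go to 16, an L position)
From 19, the L positions reachable in one move are: 16.

Remove 3, leaving 16.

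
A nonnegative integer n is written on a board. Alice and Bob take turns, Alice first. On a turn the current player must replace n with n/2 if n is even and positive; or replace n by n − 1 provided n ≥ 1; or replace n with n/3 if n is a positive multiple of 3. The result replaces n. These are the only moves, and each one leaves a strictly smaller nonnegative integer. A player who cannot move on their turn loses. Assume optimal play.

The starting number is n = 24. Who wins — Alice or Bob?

Positions with no move are L. A position that does have a move is losing for the player to move precisely when every available move leads to a winning position for the opponent. Fill in the labels:
n=0: no move → L
n=1: reaches L-position 0 → W
n=2: only reaches 1(W), which is W → L
n=3: reaches L-position 2 → W
n=4: reaches L-position 2 → W
n=5: only reaches 4(W), which is W → L
n=6: reaches L-position 2 → W
n=7: only reaches 6(W), which is W → L
n=8: reaches L-position 7 → W
n=9: only reaches 3(W), 8(W), all W → L
n=10: reaches L-position 5 → W
n=11: only reaches 10(W), which is W → L
n=12: reaches L-position 11 → W
n=13: only reaches 12(W), which is W → L
n=14: reaches L-position 7 → W
n=15: reaches L-position 5 → W
n=16: only reaches 8(W), 15(W), all W → L
n=17: reaches L-position 16 → W
n=18: reaches L-position 9 → W
n=19: only reaches 18(W), which is W → L
n=20: reaches L-position 19 → W
n=21: reaches L-position 7 → W
n=22: reaches L-position 11 → W
n=23: only reaches 22(W), which is W → L
n=24: reaches L-position 23 → W
From 24 Alice can move to 23, reaching an L position.

Alice wins.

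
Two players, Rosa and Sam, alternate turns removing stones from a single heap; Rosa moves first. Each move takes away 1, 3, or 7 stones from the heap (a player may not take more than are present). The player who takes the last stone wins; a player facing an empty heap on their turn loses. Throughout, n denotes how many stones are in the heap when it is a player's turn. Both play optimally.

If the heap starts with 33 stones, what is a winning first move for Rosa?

Remove 1, leaving 32.

Build the W/L table. Terminal = L. A non-terminal position is W if it has a move to some L; otherwise it is L.
n=0: no move → L
n=1: can move to 0, which is L ⇒ W
n=2: the only move is to 1(W), a W ⇒ L
n=3: can move to 2, which is L ⇒ W
n=4: moves to 3(W), 1(W); every one is W ⇒ L
n=5: can move to 4, which is L ⇒ W
n=6: moves to 5(W), 3(W); every one is W ⇒ L
n=7: can move to 6, which is L ⇒ W
n=8: moves to 7(W), 5(W), 1(W); every one is W ⇒ L
n=9: can move to 8, which is L ⇒ W
n=10: moves to 9(W), 7(W), 3(W); every one is W ⇒ L
n=11: can move to 10, which is L ⇒ W
n=12: moves to 11(W), 9(W), 5(W); every one is W ⇒ L
n=13: can move to 12, which is L ⇒ W
n=14: moves to 13(W), 11(W), 7(W); every one is W ⇒ L
n=15: can move to 14, which is L ⇒ W
n=16: moves to 15(W), 13(W), 9(W); every one is W ⇒ L
n=17: can move to 16, which is L ⇒ W
n=18: moves to 17(W), 15(W), 11(W); every one is W ⇒ L
n=19: can move to 18, which is L ⇒ W
n=20: moves to 19(W), 17(W), 13(W); every one is W ⇒ L
n=21: can move to 20, which is L ⇒ W
n=22: moves to 21(W), 19(W), 15(W); every one is W ⇒ L
n=23: can move to 22, which is L ⇒ W
n=24: moves to 23(W), 21(W), 17(W); every one is W ⇒ L
n=25: can move to 24, which is L ⇒ W
n=26: moves to 25(W), 23(W), 19(W); every one is W ⇒ L
n=27: can move to 26, which is L ⇒ W
n=28: moves to 27(W), 25(W), 21(W); every one is W ⇒ L
n=29: can move to 28, which is L ⇒ W
n=30: moves to 29(W), 27(W), 23(W); every one is W ⇒ L
n=31: can move to 30, which is L ⇒ W
n=32: moves to 31(W), 29(W), 25(W); every one is W ⇒ L
n=33: can move to 32, which is L ⇒ W
From 33, the L positions reachable in one move are: 32, 30, 26. Any move reaching one of these is winning.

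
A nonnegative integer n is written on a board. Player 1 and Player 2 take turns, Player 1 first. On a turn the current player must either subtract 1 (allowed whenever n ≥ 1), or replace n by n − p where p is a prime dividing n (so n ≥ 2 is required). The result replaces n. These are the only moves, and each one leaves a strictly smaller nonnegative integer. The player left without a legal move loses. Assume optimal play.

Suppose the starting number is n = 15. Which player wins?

Player 1 wins.

Label each position W (a win for the player to move) or L (a loss). A position with no legal move is L; any other position is W exactly when some move reaches an L, and L when every move reaches a W.
n=0: no move → L
n=1: can move to 0, which is L ⇒ W
n=2: can move to 0, which is L ⇒ W
n=3: can move to 0, which is L ⇒ W
n=4: moves to 2(W), 3(W); every one is W ⇒ L
n=5: can move to 0, which is L ⇒ W
n=6: can move to 4, which is L ⇒ W
n=7: can move to 0, which is L ⇒ W
n=8: moves to 6(W), 7(W); every one is W ⇒ L
n=9: can move to 8, which is L ⇒ W
n=10: can move to 8, which is L ⇒ W
n=11: can move to 0, which is L ⇒ W
n=12: moves to 9(W), 10(W), 11(W); every one is W ⇒ L
n=13: can move to 0, which is L ⇒ W
n=14: can move to 12, which is L ⇒ W
n=15: can move to 12, which is L ⇒ W
The starting position 15 is W: Player 1 should move to 12, handing over an L position.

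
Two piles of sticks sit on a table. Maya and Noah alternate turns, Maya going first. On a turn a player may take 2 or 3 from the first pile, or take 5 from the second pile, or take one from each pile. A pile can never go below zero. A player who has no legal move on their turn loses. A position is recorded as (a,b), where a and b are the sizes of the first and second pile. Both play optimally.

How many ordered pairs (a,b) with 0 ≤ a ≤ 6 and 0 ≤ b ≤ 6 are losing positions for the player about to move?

18

Build the W/L table. Terminal = L. A non-terminal position is W if it has a move to some L; otherwise it is L.
Every move lowers a or b (never raises either), so fill the grid row by row in increasing a, and left to right within a row: each cell's successors are then already labelled.
      b=0  b=1  b=2  b=3  b=4  b=5  b=6
a=0:    L    L    L    L    L    W    W
a=1:    L    W    W    W    W    W    L
a=2:    W    W    W    W    W    L    L
a=3:    W    W    W    W    W    L    W
a=4:    W    L    L    L    L    W    W
a=5:    L    L    W    W    W    W    W
a=6:    L    W    W    W    W    W    L
Cells with no legal move (terminal, hence L): (0,0), (0,1), (0,2), (0,3), (0,4), (1,0).
The remaining L cells, each justified by listing all of its moves:
(1,6): L (options (1,1)(W), (0,5)(W) are all W)
(2,5): L (options (0,5)(W), (2,0)(W), (1,4)(W) are all W)
(2,6): L (options (0,6)(W), (2,1)(W), (1,5)(W) are all W)
(3,5): L (options (1,5)(W), (0,5)(W), (3,0)(W), (2,4)(W) are all W)
(4,1): L (options (2,1)(W), (1,1)(W), (3,0)(W) are all W)
(4,2): L (options (2,2)(W), (1,2)(W), (3,1)(W) are all W)
(4,3): L (options (2,3)(W), (1,3)(W), (3,2)(W) are all W)
(4,4): L (options (2,4)(W), (1,4)(W), (3,3)(W) are all W)
(5,0): L (options (3,0)(W), (2,0)(W) are all W)
(5,1): L (options (3,1)(W), (2,1)(W), (4,0)(W) are all W)
(6,0): L (options (4,0)(W), (3,0)(W) are all W)
(6,6): L (options (4,6)(W), (3,6)(W), (6,1)(W), (5,5)(W) are all W)
Every other cell has at least one move into one of the L cells above, so it is W.
L cells per row: a=0: 5, a=1: 2, a=2: 2, a=3: 1, a=4: 4, a=5: 2, a=6: 2; total 18.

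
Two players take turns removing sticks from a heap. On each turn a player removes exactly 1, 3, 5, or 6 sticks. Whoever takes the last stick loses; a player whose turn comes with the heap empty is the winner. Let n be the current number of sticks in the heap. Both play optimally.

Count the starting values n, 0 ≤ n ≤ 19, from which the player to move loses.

6

Work bottom-up. With no move the player to move wins. Otherwise the position is W if at least one move leads to an L position for the opponent, and L if every move leads to a W.
n=0: no move; the opponent has just taken the last stick and therefore loses → W
n=1: the only move is to 0(W), a W ⇒ L
n=2: can move to 1, which is L ⇒ W
n=3: moves to 2(W), 0(W); every one is W ⇒ L
n=4: can move to 3, which is L ⇒ W
n=5: moves to 4(W), 2(W), 0(W); every one is W ⇒ L
n=6: can move to 5, which is L ⇒ W
n=7: can move to 1, which is L ⇒ W
n=8: can move to 5, which is L ⇒ W
n=9: can move to 3, which is L ⇒ W
n=10: can move to 5, which is L ⇒ W
n=11: can move to 5, which is L ⇒ W
n=12: moves to 11(W), 9(W), 7(W), 6(W); every one is W ⇒ L
n=13: can move to 12, which is L ⇒ W
n=14: moves to 13(W), 11(W), 9(W), 8(W); every one is W ⇒ L
n=15: can move to 14, which is L ⇒ W
n=16: moves to 15(W), 13(W), 11(W), 10(W); every one is W ⇒ L
n=17: can move to 16, which is L ⇒ W
n=18: can move to 12, which is L ⇒ W
n=19: can move to 16, which is L ⇒ W
L entries with 0 ≤ n ≤ 19: n = 1, 3, 5, 12, 14, 16; that makes 6.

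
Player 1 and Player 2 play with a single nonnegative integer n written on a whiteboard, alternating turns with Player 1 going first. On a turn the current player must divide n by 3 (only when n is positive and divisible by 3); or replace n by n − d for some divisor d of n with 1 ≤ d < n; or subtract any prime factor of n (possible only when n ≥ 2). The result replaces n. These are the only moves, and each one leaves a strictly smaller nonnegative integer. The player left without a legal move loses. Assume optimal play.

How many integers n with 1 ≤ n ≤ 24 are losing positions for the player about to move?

Classify positions by backward induction: terminal positions (no move available) are L. From any other position, the mover wins iff some move reaches an L.
n=0: no move → L
n=1: no move → L
n=2: →0(L), so W
n=3: →0(L), so W
n=4: →2(W), 3(W) — all W, so L
n=5: →0(L), so W
n=6: →4(L), so W
n=7: →0(L), so W
n=8: →4(L), so W
n=9: →3(W), 6(W), 8(W) — all W, so L
n=10: →9(L), so W
n=11: →0(L), so W
n=12: →4(L), so W
n=13: →0(L), so W
n=14: →7(W), 12(W), 13(W) — all W, so L
n=15: →14(L), so W
n=16: →14(L), so W
n=17: →0(L), so W
n=18: →9(L), so W
n=19: →0(L), so W
n=20: →10(W), 15(W), 16(W), 18(W), 19(W) — all W, so L
n=21: →14(L), so W
n=22: →20(L), so W
n=23: →0(L), so W
n=24: →20(L), so W
L entries with 1 ≤ n ≤ 24 (n=0 is outside the asked range and is not counted): n = 1, 4, 9, 14, 20; that makes 5.

5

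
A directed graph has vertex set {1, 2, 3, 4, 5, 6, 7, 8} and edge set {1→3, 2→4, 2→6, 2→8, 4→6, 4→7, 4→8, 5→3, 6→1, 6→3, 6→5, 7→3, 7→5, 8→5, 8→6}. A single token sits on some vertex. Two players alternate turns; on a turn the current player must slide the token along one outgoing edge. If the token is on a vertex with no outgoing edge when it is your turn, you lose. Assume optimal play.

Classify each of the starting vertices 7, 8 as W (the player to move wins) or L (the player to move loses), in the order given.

7: W, 8: L

Classify positions by backward induction: terminal positions (no move available) are L. From any other position, the mover wins iff some move reaches an L.
Every edge goes from a vertex to one that appears earlier in the order 3, 5, 7, 1, 6, 8, 4, 2, so processing vertices in that order labels each vertex after all of its successors.
3: no outgoing edge → L
5: can move to 3, which is L ⇒ W
7: can move to 3, which is L ⇒ W
1: can move to 3, which is L ⇒ W
6: can move to 3, which is L ⇒ W
8: moves to 6(W), 5(W); every one is W ⇒ L
4: can move to 8, which is L ⇒ W
2: can move to 8, which is L ⇒ W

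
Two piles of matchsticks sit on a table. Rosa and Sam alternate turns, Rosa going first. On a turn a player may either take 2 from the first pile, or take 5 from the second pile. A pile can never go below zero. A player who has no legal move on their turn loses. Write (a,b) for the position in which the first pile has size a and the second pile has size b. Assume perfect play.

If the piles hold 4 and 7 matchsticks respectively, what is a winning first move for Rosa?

Move to (2,7).

Positions with no move are L. A position that does have a move is losing for the player to move precisely when every available move leads to a winning position for the opponent. Fill in the labels:
No move ever increases a pile, so every position that can arise here has a ≤ 4 and b ≤ 7; it is enough to label the cells with 0 ≤ a ≤ 4 and 0 ≤ b ≤ 7.
Every move lowers a or b (never raises either), so fill the grid row by row in increasing a, and left to right within a row: each cell's successors are then already labelled.
      b=0  b=1  b=2  b=3  b=4  b=5  b=6  b=7
a=0:    L    L    L    L    L    W    W    W
a=1:    L    L    L    L    L    W    W    W
a=2:    W    W    W    W    W    L    L    L
a=3:    W    W    W    W    W    L    L    L
a=4:    L    L    L    L    L    W    W    W
Cells with no legal move (terminal, hence L): (0,0), (0,1), (0,2), (0,3), (0,4), (1,0), (1,1), (1,2), (1,3), (1,4).
The remaining L cells, each justified by listing all of its moves:
(2,5): moves to (0,5)(W), (2,0)(W); every one is W ⇒ L
(2,6): moves to (0,6)(W), (2,1)(W); every one is W ⇒ L
(2,7): moves to (0,7)(W), (2,2)(W); every one is W ⇒ L
(3,5): moves to (1,5)(W), (3,0)(W); every one is W ⇒ L
(3,6): moves to (1,6)(W), (3,1)(W); every one is W ⇒ L
(3,7): moves to (1,7)(W), (3,2)(W); every one is W ⇒ L
(4,0): the only move is to (2,0)(W), a W ⇒ L
(4,1): the only move is to (2,1)(W), a W ⇒ L
(4,2): the only move is to (2,2)(W), a W ⇒ L
(4,3): the only move is to (2,3)(W), a W ⇒ L
(4,4): the only move is to (2,4)(W), a W ⇒ L
Every other cell has at least one move into one of the L cells above, so it is W.
From (4,7), the L positions reachable in one move are: (2,7), (4,2). Any move reaching one of these is winning.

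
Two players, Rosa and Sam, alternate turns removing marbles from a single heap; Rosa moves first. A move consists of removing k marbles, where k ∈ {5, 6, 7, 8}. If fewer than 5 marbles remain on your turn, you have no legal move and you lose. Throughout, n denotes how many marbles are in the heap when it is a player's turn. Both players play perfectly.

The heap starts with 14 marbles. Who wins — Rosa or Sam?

Sam wins.

Label each position W (a win for the player to move) or L (a loss). A position with no legal move is L; any other position is W exactly when some move reaches an L, and L when every move reaches a W.
n=0: no move → L
n=1: no move → L
n=2: no move → L
n=3: no move → L
n=4: no move → L
n=5: W (go to 0, an L position)
n=6: W (go to 1, an L position)
n=7: W (go to 2, an L position)
n=8: W (go to 3, an L position)
n=9: W (go to 4, an L position)
n=10: W (go to 4, an L position)
n=11: W (go to 4, an L position)
n=12: W (go to 4, an L position)
n=13: L (options 8(W), 7(W), 6(W), 5(W) are all W)
n=14: L (options 9(W), 8(W), 7(W), 6(W) are all W)
The starting position 14 is L: whatever Rosa does, the opponent receives a W position.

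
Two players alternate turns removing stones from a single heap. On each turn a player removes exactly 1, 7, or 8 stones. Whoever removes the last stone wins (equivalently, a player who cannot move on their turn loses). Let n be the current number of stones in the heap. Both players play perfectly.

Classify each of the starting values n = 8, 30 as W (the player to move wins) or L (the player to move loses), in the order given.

Compute win/loss labels from the base case upward. A position with no move is L. Any other position is W if it can reach an L in one move, else L.
n=0: no move → L
n=1: can move to 0, which is L ⇒ W
n=2: the only move is to 1(W), a W ⇒ L
n=3: can move to 2, which is L ⇒ W
n=4: the only move is to 3(W), a W ⇒ L
n=5: can move to 4, which is L ⇒ W
n=6: the only move is to 5(W), a W ⇒ L
n=7: can move to 6, which is L ⇒ W
n=8: can move to 0, which is L ⇒ W
n=9: can move to 2, which is L ⇒ W
n=10: can move to 2, which is L ⇒ W
n=11: can move to 4, which is L ⇒ W
n=12: can move to 4, which is L ⇒ W
n=13: can move to 6, which is L ⇒ W
n=14: can move to 6, which is L ⇒ W
n=15: moves to 14(W), 8(W), 7(W); every one is W ⇒ L
n=16: can move to 15, which is L ⇒ W
n=17: moves to 16(W), 10(W), 9(W); every one is W ⇒ L
n=18: can move to 17, which is L ⇒ W
n=19: moves to 18(W), 12(W), 11(W); every one is W ⇒ L
n=20: can move to 19, which is L ⇒ W
n=21: moves to 20(W), 14(W), 13(W); every one is W ⇒ L
n=22: can move to 21, which is L ⇒ W
n=23: can move to 15, which is L ⇒ W
n=24: can move to 17, which is L ⇒ W
n=25: can move to 17, which is L ⇒ W
n=26: can move to 19, which is L ⇒ W
n=27: can move to 19, which is L ⇒ W
n=28: can move to 21, which is L ⇒ W
n=29: can move to 21, which is L ⇒ W
n=30: moves to 29(W), 23(W), 22(W); every one is W ⇒ L

8: W, 30: L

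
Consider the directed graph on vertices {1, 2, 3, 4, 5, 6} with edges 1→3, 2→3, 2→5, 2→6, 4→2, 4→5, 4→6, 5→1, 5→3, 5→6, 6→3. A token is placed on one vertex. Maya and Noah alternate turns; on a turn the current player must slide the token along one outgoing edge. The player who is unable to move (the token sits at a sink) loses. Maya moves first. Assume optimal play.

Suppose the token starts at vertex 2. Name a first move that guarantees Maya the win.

Compute win/loss labels from the base case upward. A position with no move is L. Any other position is W if it can reach an L in one move, else L.
Every edge goes from a vertex to one that appears earlier in the order 3, 1, 6, 5, 2, 4, so processing vertices in that order labels each vertex after all of its successors.
3: no outgoing edge → L
1: can move to 3, which is L ⇒ W
6: can move to 3, which is L ⇒ W
5: can move to 3, which is L ⇒ W
2: can move to 3, which is L ⇒ W
4: moves to 2(W), 5(W), 6(W); every one is W ⇒ L
From 2, the L positions reachable in one move are: 3.

Move to 3.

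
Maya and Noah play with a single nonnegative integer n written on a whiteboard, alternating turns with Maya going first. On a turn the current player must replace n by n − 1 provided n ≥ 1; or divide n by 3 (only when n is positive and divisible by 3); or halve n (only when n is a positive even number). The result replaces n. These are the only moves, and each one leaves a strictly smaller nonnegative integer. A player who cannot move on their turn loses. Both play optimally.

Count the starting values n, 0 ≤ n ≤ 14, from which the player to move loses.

Label each position W (a win for the player to move) or L (a loss). A position with no legal move is L; any other position is W exactly when some move reaches an L, and L when every move reaches a W.
n=0: no move → L
n=1: reaches L-position 0 → W
n=2: only reaches 1(W), which is W → L
n=3: reaches L-position 2 → W
n=4: reaches L-position 2 → W
n=5: only reaches 4(W), which is W → L
n=6: reaches L-position 2 → W
n=7: only reaches 6(W), which is W → L
n=8: reaches L-position 7 → W
n=9: only reaches 3(W), 8(W), all W → L
n=10: reaches L-position 5 → W
n=11: only reaches 10(W), which is W → L
n=12: reaches L-position 11 → W
n=13: only reaches 12(W), which is W → L
n=14: reaches L-position 7 → W
L entries with 0 ≤ n ≤ 14: n = 0, 2, 5, 7, 9, 11, 13; that makes 7.

7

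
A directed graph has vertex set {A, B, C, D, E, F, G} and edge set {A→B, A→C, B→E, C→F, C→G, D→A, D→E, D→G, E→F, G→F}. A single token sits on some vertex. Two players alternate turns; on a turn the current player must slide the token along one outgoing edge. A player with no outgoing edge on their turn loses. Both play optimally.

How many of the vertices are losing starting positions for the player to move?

3

Positions with no move are L. A position that does have a move is losing for the player to move precisely when every available move leads to a winning position for the opponent. Fill in the labels:
Every edge goes from a vertex to one that appears earlier in the order F, E, G, C, B, A, D, so processing vertices in that order labels each vertex after all of its successors.
F: no outgoing edge → L
E: reaches L-position F → W
G: reaches L-position F → W
C: reaches L-position F → W
B: only reaches E(W), which is W → L
A: reaches L-position B → W
D: only reaches A(W), G(W), E(W), all W → L
The L vertices are B, D, F; that is 3 in all.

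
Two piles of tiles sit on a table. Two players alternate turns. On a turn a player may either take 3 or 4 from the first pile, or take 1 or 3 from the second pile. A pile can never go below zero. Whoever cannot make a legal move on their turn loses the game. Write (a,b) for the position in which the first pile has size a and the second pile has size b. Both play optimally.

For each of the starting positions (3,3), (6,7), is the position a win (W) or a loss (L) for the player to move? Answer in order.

(3,3): L, (6,7): W

Compute win/loss labels from the base case upward. A position with no move is L. Any other position is W if it can reach an L in one move, else L.
No move ever increases a pile, so every position that can arise here has a ≤ 6 and b ≤ 7; it is enough to label the cells with 0 ≤ a ≤ 6 and 0 ≤ b ≤ 7.
Every move lowers a or b (never raises either), so fill the grid row by row in increasing a, and left to right within a row: each cell's successors are then already labelled.
      b=0  b=1  b=2  b=3  b=4  b=5  b=6  b=7
a=0:    L    W    L    W    L    W    L    W
a=1:    L    W    L    W    L    W    L    W
a=2:    L    W    L    W    L    W    L    W
a=3:    W    L    W    L    W    L    W    L
a=4:    W    L    W    L    W    L    W    L
a=5:    W    L    W    L    W    L    W    L
a=6:    W    W    W    W    W    W    W    W
Cells with no legal move (terminal, hence L): (0,0), (1,0), (2,0).
The remaining L cells, each justified by listing all of its moves:
(0,2): →(0,1)(W) only, which is W, so L
(0,4): →(0,3)(W), (0,1)(W) — all W, so L
(0,6): →(0,5)(W), (0,3)(W) — all W, so L
(1,2): →(1,1)(W) only, which is W, so L
(1,4): →(1,3)(W), (1,1)(W) — all W, so L
(1,6): →(1,5)(W), (1,3)(W) — all W, so L
(2,2): →(2,1)(W) only, which is W, so L
(2,4): →(2,3)(W), (2,1)(W) — all W, so L
(2,6): →(2,5)(W), (2,3)(W) — all W, so L
(3,1): →(0,1)(W), (3,0)(W) — all W, so L
(3,3): →(0,3)(W), (3,2)(W), (3,0)(W) — all W, so L
(3,5): →(0,5)(W), (3,4)(W), (3,2)(W) — all W, so L
(3,7): →(0,7)(W), (3,6)(W), (3,4)(W) — all W, so L
(4,1): →(1,1)(W), (0,1)(W), (4,0)(W) — all W, so L
(4,3): →(1,3)(W), (0,3)(W), (4,2)(W), (4,0)(W) — all W, so L
(4,5): →(1,5)(W), (0,5)(W), (4,4)(W), (4,2)(W) — all W, so L
(4,7): →(1,7)(W), (0,7)(W), (4,6)(W), (4,4)(W) — all W, so L
(5,1): →(2,1)(W), (1,1)(W), (5,0)(W) — all W, so L
(5,3): →(2,3)(W), (1,3)(W), (5,2)(W), (5,0)(W) — all W, so L
(5,5): →(2,5)(W), (1,5)(W), (5,4)(W), (5,2)(W) — all W, so L
(5,7): →(2,7)(W), (1,7)(W), (5,6)(W), (5,4)(W) — all W, so L
Every other cell has at least one move into one of the L cells above, so it is W.
(3,3): one of the L cells justified above, so L
(6,7): the move to (3,7) reaches an L cell, so W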